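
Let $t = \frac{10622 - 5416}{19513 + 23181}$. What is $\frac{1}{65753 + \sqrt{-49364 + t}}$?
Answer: $\frac{1403629291}{92293890541828} - \frac{i \sqrt{22494843239635}}{92293890541828} \approx 1.5208 \cdot 10^{-5} - 5.1389 \cdot 10^{-8} i$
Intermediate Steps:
$t = \frac{2603}{21347}$ ($t = \frac{5206}{42694} = 5206 \cdot \frac{1}{42694} = \frac{2603}{21347} \approx 0.12194$)
$\frac{1}{65753 + \sqrt{-49364 + t}} = \frac{1}{65753 + \sqrt{-49364 + \frac{2603}{21347}}} = \frac{1}{65753 + \sqrt{- \frac{1053770705}{21347}}} = \frac{1}{65753 + \frac{i \sqrt{22494843239635}}{21347}}$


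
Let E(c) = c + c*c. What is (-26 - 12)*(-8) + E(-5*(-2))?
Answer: 414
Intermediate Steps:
E(c) = c + c**2
(-26 - 12)*(-8) + E(-5*(-2)) = (-26 - 12)*(-8) + (-5*(-2))*(1 - 5*(-2)) = -38*(-8) + 10*(1 + 10) = 304 + 10*11 = 304 + 110 = 414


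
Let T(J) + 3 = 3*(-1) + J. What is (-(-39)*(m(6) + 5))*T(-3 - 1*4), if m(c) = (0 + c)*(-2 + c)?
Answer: -14703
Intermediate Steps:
m(c) = c*(-2 + c)
T(J) = -6 + J (T(J) = -3 + (3*(-1) + J) = -3 + (-3 + J) = -6 + J)
(-(-39)*(m(6) + 5))*T(-3 - 1*4) = (-(-39)*(6*(-2 + 6) + 5))*(-6 + (-3 - 1*4)) = (-(-39)*(6*4 + 5))*(-6 + (-3 - 4)) = (-(-39)*(24 + 5))*(-6 - 7) = -(-39)*29*(-13) = -39*(-29)*(-13) = 1131*(-13) = -14703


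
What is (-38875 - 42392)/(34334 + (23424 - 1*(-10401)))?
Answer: -81267/68159 ≈ -1.1923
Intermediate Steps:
(-38875 - 42392)/(34334 + (23424 - 1*(-10401))) = -81267/(34334 + (23424 + 10401)) = -81267/(34334 + 33825) = -81267/68159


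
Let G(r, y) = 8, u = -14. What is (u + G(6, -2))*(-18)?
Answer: 108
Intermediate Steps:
(u + G(6, -2))*(-18) = (-14 + 8)*(-18) = -6*(-18) = 108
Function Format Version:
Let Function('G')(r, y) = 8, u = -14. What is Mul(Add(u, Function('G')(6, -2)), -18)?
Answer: 108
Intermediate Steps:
Mul(Add(u, Function('G')(6, -2)), -18) = Mul(Add(-14, 8), -18) = Mul(-6, -18) = 108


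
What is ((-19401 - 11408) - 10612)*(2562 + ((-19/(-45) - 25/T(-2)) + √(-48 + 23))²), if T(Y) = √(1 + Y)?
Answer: -46473133177/675 - 1049332*I ≈ -6.8849e+7 - 1.0493e+6*I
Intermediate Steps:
((-19401 - 11408) - 10612)*(2562 + ((-19/(-45) - 25/T(-2)) + √(-48 + 23))²) = ((-19401 - 11408) - 10612)*(2562 + ((-19/(-45) - 25/√(1 - 2)) + √(-48 + 23))²) = (-30809 - 10612)*(2562 + ((-19*(-1/45) - 25*(-I)) + √(-25))²) = -41421*(2562 + ((19/45 - 25*(-I)) + 5*I)²) = -41421*(2562 + ((19/45 - (-25)*I) + 5*I)²) = -41421*(2562 + ((19/45 + 25*I) + 5*I)²) = -41421*(2562 + (19/45 + 30*I)²) = -106120602 - 41421*(19/45 + 30*I)²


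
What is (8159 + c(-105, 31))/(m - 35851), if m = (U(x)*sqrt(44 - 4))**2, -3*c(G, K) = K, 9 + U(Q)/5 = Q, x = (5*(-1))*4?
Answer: 24446/2415447 ≈ 0.010121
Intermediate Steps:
x = -20 (x = -5*4 = -20)
U(Q) = -45 + 5*Q
c(G, K) = -K/3
m = 841000 (m = ((-45 + 5*(-20))*sqrt(44 - 4))**2 = ((-45 - 100)*sqrt(40))**2 = (-290*sqrt(10))**2 = 841000)
(8159 + c(-105, 31))/(m - 35851) = (8159 - 1/3*31)/(841000 - 35851) = (8159 - 31/3)/805149 = (24446/3)*(1/805149) = 24446/2415447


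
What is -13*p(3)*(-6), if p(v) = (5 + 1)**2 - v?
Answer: 2574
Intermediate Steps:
p(v) = 36 - v (p(v) = 6**2 - v = 36 - v)
-13*p(3)*(-6) = -13*(36 - 1*3)*(-6) = -13*(36 - 3)*(-6) = -13*33*(-6) = -429*(-6) = 2574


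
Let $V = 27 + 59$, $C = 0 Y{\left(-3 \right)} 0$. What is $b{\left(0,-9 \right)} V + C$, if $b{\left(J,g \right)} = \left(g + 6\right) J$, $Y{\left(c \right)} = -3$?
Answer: $0$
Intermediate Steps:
$b{\left(J,g \right)} = J \left(6 + g\right)$ ($b{\left(J,g \right)} = \left(6 + g\right) J = J \left(6 + g\right)$)
$C = 0$ ($C = 0 \left(-3\right) 0 = 0 \cdot 0 = 0$)
$V = 86$
$b{\left(0,-9 \right)} V + C = 0 \left(6 - 9\right) 86 + 0 = 0 \left(-3\right) 86 + 0 = 0 \cdot 86 + 0 = 0 + 0 = 0$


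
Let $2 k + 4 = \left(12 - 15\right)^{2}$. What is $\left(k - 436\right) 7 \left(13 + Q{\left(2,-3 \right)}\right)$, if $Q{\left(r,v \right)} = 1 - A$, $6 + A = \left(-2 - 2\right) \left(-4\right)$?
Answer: $-12138$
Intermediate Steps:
$A = 10$ ($A = -6 + \left(-2 - 2\right) \left(-4\right) = -6 - -16 = -6 + 16 = 10$)
$Q{\left(r,v \right)} = -9$ ($Q{\left(r,v \right)} = 1 - 10 = -9$)
$k = \frac{5}{2}$ ($k = -2 + \frac{\left(12 - 15\right)^{2}}{2} = -2 + \frac{\left(-3\right)^{2}}{2} = -2 + \frac{1}{2} \cdot 9 = -2 + \frac{9}{2} = \frac{5}{2} \approx 2.5$)
$\left(k - 436\right) 7 \left(13 + Q{\left(2,-3 \right)}\right) = \left(\frac{5}{2} - 436\right) 7 \left(13 - 9\right) = - \frac{867 \cdot 7 \cdot 4}{2} = \left(- \frac{867}{2}\right) 28 = -12138$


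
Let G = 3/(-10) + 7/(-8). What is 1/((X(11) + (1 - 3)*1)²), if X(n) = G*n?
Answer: 1600/356409 ≈ 0.0044892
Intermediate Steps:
G = -47/40 (G = 3*(-⅒) + 7*(-⅛) = -3/10 - 7/8 = -47/40 ≈ -1.1750)
X(n) = -47*n/40
1/((X(11) + (1 - 3)*1)²) = 1/((-47/40*11 + (1 - 3)*1)²) = 1/((-517/40 - 2*1)²) = 1/((-517/40 - 2)²) = 1/((-597/40)²) = 1/(356409/1600) = 1600/356409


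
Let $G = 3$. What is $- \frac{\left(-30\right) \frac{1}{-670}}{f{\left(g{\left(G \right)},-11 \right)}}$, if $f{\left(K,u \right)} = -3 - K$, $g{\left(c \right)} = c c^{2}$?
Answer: $\frac{1}{670} \approx 0.0014925$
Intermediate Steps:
$g{\left(c \right)} = c^{3}$
$- \frac{\left(-30\right) \frac{1}{-670}}{f{\left(g{\left(G \right)},-11 \right)}} = - \frac{\left(-30\right) \frac{1}{-670}}{-3 - 3^{3}} = - \frac{\left(-30\right) \left(- \frac{1}{670}\right)}{-3 - 27} = - \frac{3}{67 \left(-3 - 27\right)} = - \frac{3}{67 \left(-30\right)} = - \frac{3 \left(-1\right)}{67 \cdot 30} = \left(-1\right) \left(- \frac{1}{670}\right) = \frac{1}{670}$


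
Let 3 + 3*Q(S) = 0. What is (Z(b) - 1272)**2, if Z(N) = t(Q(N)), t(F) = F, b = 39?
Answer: 1620529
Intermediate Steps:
Q(S) = -1 (Q(S) = -1 + (1/3)*0 = -1 + 0 = -1)
Z(N) = -1
(Z(b) - 1272)**2 = (-1 - 1272)**2 = (-1273)**2 = 1620529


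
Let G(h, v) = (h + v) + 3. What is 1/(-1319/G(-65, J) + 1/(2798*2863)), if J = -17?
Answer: 632843246/10566079085 ≈ 0.059894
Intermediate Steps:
G(h, v) = 3 + h + v
1/(-1319/G(-65, J) + 1/(2798*2863)) = 1/(-1319/(3 - 65 - 17) + 1/(2798*2863)) = 1/(-1319/(-79) + (1/2798)*(1/2863)) = 1/(-1319*(-1/79) + 1/8010674) = 1/(1319/79 + 1/8010674) = 1/(10566079085/632843246) = 632843246/10566079085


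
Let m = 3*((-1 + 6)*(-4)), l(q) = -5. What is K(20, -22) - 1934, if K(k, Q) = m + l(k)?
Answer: -1999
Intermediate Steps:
m = -60 (m = 3*(5*(-4)) = 3*(-20) = -60)
K(k, Q) = -65 (K(k, Q) = -60 - 5 = -65)
K(20, -22) - 1934 = -65 - 1934 = -1999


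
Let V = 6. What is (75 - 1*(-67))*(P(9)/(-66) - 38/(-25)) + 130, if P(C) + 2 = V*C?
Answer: 193018/825 ≈ 233.96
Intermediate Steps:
P(C) = -2 + 6*C
(75 - 1*(-67))*(P(9)/(-66) - 38/(-25)) + 130 = (75 - 1*(-67))*((-2 + 6*9)/(-66) - 38/(-25)) + 130 = (75 + 67)*((-2 + 54)*(-1/66) - 38*(-1/25)) + 130 = 142*(52*(-1/66) + 38/25) + 130 = 142*(-26/33 + 38/25) + 130 = 142*(604/825) + 130 = 85768/825 + 130 = 193018/825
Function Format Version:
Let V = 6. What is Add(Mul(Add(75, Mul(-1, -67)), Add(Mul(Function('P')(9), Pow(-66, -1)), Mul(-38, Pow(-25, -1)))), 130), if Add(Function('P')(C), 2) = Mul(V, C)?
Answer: Rational(193018, 825) ≈ 233.96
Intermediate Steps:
Function('P')(C) = Add(-2, Mul(6, C))
Add(Mul(Add(75, Mul(-1, -67)), Add(Mul(Function('P')(9), Pow(-66, -1)), Mul(-38, Pow(-25, -1)))), 130) = Add(Mul(Add(75, Mul(-1, -67)), Add(Mul(Add(-2, Mul(6, 9)), Pow(-66, -1)), Mul(-38, Pow(-25, -1)))), 130) = Add(Mul(Add(75, 67), Add(Mul(Add(-2, 54), Rational(-1, 66)), Mul(-38, Rational(-1, 25)))), 130) = Add(Mul(142, Add(Mul(52, Rational(-1, 66)), Rational(38, 25))), 130) = Add(Mul(142, Add(Rational(-26, 33), Rational(38, 25))), 130) = Add(Mul(142, Rational(604, 825)), 130) = Add(Rational(85768, 825), 130) = Rational(193018, 825)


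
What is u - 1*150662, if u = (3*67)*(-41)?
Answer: -158903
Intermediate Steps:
u = -8241 (u = 201*(-41) = -8241)
u - 1*150662 = -8241 - 1*150662 = -8241 - 150662 = -158903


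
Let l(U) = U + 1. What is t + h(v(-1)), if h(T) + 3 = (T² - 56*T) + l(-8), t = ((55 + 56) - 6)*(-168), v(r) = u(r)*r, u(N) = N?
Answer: -17705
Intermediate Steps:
v(r) = r² (v(r) = r*r = r²)
l(U) = 1 + U
t = -17640 (t = (111 - 6)*(-168) = 105*(-168) = -17640)
h(T) = -10 + T² - 56*T (h(T) = -3 + ((T² - 56*T) + (1 - 8)) = -3 + ((T² - 56*T) - 7) = -3 + (-7 + T² - 56*T) = -10 + T² - 56*T)
t + h(v(-1)) = -17640 + (-10 + ((-1)²)² - 56*(-1)²) = -17640 + (-10 + 1² - 56*1) = -17640 + (-10 + 1 - 56) = -17640 - 65 = -17705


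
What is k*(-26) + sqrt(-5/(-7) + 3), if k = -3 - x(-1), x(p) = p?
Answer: 52 + sqrt(182)/7 ≈ 53.927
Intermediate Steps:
k = -2 (k = -3 - 1*(-1) = -3 + 1 = -2)
k*(-26) + sqrt(-5/(-7) + 3) = -2*(-26) + sqrt(-5/(-7) + 3) = 52 + sqrt(-5*(-1/7) + 3) = 52 + sqrt(5/7 + 3) = 52 + sqrt(26/7) = 52 + sqrt(182)/7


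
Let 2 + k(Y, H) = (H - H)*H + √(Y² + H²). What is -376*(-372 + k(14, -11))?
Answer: 140624 - 376*√317 ≈ 1.3393e+5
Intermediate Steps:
k(Y, H) = -2 + √(H² + Y²) (k(Y, H) = -2 + ((H - H)*H + √(Y² + H²)) = -2 + (0*H + √(H² + Y²)) = -2 + (0 + √(H² + Y²)) = -2 + √(H² + Y²))
-376*(-372 + k(14, -11)) = -376*(-372 + (-2 + √((-11)² + 14²))) = -376*(-372 + (-2 + √(121 + 196))) = -376*(-372 + (-2 + √317)) = -376*(-374 + √317) = 140624 - 376*√317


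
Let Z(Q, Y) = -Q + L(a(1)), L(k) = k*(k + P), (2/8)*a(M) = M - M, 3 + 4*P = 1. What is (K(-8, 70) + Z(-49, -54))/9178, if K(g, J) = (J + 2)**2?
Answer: 5233/9178 ≈ 0.57017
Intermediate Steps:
P = -1/2 (P = -3/4 + (1/4)*1 = -3/4 + 1/4 = -1/2 ≈ -0.50000)
a(M) = 0 (a(M) = 4*(M - M) = 4*0 = 0)
L(k) = k*(-1/2 + k) (L(k) = k*(k - 1/2) = k*(-1/2 + k))
K(g, J) = (2 + J)**2
Z(Q, Y) = -Q (Z(Q, Y) = -Q + 0*(-1/2 + 0) = -Q + 0*(-1/2) = -Q + 0 = -Q)
(K(-8, 70) + Z(-49, -54))/9178 = ((2 + 70)**2 - 1*(-49))/9178 = (72**2 + 49)*(1/9178) = (5184 + 49)*(1/9178) = 5233*(1/9178) = 5233/9178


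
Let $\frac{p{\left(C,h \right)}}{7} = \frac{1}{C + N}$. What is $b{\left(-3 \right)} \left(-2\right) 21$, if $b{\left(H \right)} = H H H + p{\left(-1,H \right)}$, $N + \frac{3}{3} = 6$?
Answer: $\frac{2121}{2} \approx 1060.5$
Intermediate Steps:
$N = 5$ ($N = -1 + 6 = 5$)
$p{\left(C,h \right)} = \frac{7}{5 + C}$ ($p{\left(C,h \right)} = \frac{7}{C + 5} = \frac{7}{5 + C}$)
$b{\left(H \right)} = \frac{7}{4} + H^{3}$ ($b{\left(H \right)} = H H H + \frac{7}{5 - 1} = H^{2} H + \frac{7}{4} = H^{3} + 7 \cdot \frac{1}{4} = H^{3} + \frac{7}{4} = \frac{7}{4} + H^{3}$)
$b{\left(-3 \right)} \left(-2\right) 21 = \left(\frac{7}{4} + \left(-3\right)^{3}\right) \left(-2\right) 21 = \left(\frac{7}{4} - 27\right) \left(-2\right) 21 = \left(- \frac{101}{4}\right) \left(-2\right) 21 = \frac{101}{2} \cdot 21 = \frac{2121}{2}$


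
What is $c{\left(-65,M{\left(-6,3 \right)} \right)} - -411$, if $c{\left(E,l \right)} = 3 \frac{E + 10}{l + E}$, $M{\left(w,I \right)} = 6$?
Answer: $\frac{24414}{59} \approx 413.8$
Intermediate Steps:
$c{\left(E,l \right)} = \frac{3 \left(10 + E\right)}{E + l}$ ($c{\left(E,l \right)} = 3 \frac{10 + E}{E + l} = \frac{3 \left(10 + E\right)}{E + l}$)
$c{\left(-65,M{\left(-6,3 \right)} \right)} - -411 = \frac{3 \left(10 - 65\right)}{-65 + 6} - -411 = 3 \frac{1}{-59} \left(-55\right) + 411 = 3 \left(- \frac{1}{59}\right) \left(-55\right) + 411 = \frac{165}{59} + 411 = \frac{24414}{59}$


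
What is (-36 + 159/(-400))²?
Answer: 211964481/160000 ≈ 1324.8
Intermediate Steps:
(-36 + 159/(-400))² = (-36 + 159*(-1/400))² = (-36 - 159/400)² = (-14559/400)² = 211964481/160000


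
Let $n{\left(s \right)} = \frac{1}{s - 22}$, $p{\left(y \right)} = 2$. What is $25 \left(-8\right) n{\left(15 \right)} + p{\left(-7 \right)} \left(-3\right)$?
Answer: $\frac{158}{7} \approx 22.571$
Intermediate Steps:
$n{\left(s \right)} = \frac{1}{-22 + s}$
$25 \left(-8\right) n{\left(15 \right)} + p{\left(-7 \right)} \left(-3\right) = \frac{25 \left(-8\right)}{-22 + 15} + 2 \left(-3\right) = - \frac{200}{-7} - 6 = \left(-200\right) \left(- \frac{1}{7}\right) - 6 = \frac{200}{7} - 6 = \frac{158}{7}$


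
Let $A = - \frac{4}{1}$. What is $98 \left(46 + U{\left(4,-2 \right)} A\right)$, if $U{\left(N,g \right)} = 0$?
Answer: $4508$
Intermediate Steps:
$A = -4$ ($A = \left(-4\right) 1 = -4$)
$98 \left(46 + U{\left(4,-2 \right)} A\right) = 98 \left(46 + 0 \left(-4\right)\right) = 98 \left(46 + 0\right) = 98 \cdot 46 = 4508$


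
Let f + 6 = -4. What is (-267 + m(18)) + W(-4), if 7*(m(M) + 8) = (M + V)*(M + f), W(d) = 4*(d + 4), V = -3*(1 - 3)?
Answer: -1733/7 ≈ -247.57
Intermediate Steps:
f = -10 (f = -6 - 4 = -10)
V = 6 (V = -3*(-2) = 6)
W(d) = 16 + 4*d (W(d) = 4*(4 + d) = 16 + 4*d)
m(M) = -8 + (-10 + M)*(6 + M)/7 (m(M) = -8 + ((M + 6)*(M - 10))/7 = -8 + ((6 + M)*(-10 + M))/7 = -8 + ((-10 + M)*(6 + M))/7 = -8 + (-10 + M)*(6 + M)/7)
(-267 + m(18)) + W(-4) = (-267 + (-116/7 - 4/7*18 + (1/7)*18**2)) + (16 + 4*(-4)) = (-267 + (-116/7 - 72/7 + (1/7)*324)) + (16 - 16) = (-267 + (-116/7 - 72/7 + 324/7)) + 0 = (-267 + 136/7) + 0 = -1733/7 + 0 = -1733/7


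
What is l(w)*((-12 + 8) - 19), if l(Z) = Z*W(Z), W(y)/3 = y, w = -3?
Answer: -621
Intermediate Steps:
W(y) = 3*y
l(Z) = 3*Z² (l(Z) = Z*(3*Z) = 3*Z²)
l(w)*((-12 + 8) - 19) = (3*(-3)²)*((-12 + 8) - 19) = (3*9)*(-4 - 19) = 27*(-23) = -621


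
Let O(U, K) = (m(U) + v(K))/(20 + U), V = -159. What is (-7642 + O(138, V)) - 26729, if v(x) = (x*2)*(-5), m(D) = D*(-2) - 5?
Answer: -5429309/158 ≈ -34363.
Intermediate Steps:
m(D) = -5 - 2*D (m(D) = -2*D - 5 = -5 - 2*D)
v(x) = -10*x (v(x) = (2*x)*(-5) = -10*x)
O(U, K) = (-5 - 10*K - 2*U)/(20 + U) (O(U, K) = ((-5 - 2*U) - 10*K)/(20 + U) = (-5 - 10*K - 2*U)/(20 + U))
(-7642 + O(138, V)) - 26729 = (-7642 + (-5 - 10*(-159) - 2*138)/(20 + 138)) - 26729 = (-7642 + (-5 + 1590 - 276)/158) - 26729 = (-7642 + (1/158)*1309) - 26729 = (-7642 + 1309/158) - 26729 = -1206127/158 - 26729 = -5429309/158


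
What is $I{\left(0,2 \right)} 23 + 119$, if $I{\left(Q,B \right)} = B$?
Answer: $165$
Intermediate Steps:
$I{\left(0,2 \right)} 23 + 119 = 2 \cdot 23 + 119 = 46 + 119 = 165$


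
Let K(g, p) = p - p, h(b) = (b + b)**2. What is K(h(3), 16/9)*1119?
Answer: 0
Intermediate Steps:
h(b) = 4*b**2 (h(b) = (2*b)**2 = 4*b**2)
K(g, p) = 0
K(h(3), 16/9)*1119 = 0*1119 = 0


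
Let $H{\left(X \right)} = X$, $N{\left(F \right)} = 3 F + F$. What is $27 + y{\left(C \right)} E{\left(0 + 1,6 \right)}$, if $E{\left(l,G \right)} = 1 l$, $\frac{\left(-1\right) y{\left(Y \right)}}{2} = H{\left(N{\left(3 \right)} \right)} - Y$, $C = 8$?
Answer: $19$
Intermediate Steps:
$N{\left(F \right)} = 4 F$
$y{\left(Y \right)} = -24 + 2 Y$ ($y{\left(Y \right)} = - 2 \left(4 \cdot 3 - Y\right) = - 2 \left(12 - Y\right) = -24 + 2 Y$)
$E{\left(l,G \right)} = l$
$27 + y{\left(C \right)} E{\left(0 + 1,6 \right)} = 27 + \left(-24 + 2 \cdot 8\right) \left(0 + 1\right) = 27 + \left(-24 + 16\right) 1 = 27 - 8 = 19$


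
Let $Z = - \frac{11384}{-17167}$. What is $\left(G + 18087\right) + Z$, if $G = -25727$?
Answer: $- \frac{131144496}{17167} \approx -7639.3$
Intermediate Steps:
$Z = \frac{11384}{17167}$ ($Z = \left(-11384\right) \left(- \frac{1}{17167}\right) = \frac{11384}{17167} \approx 0.66313$)
$\left(G + 18087\right) + Z = \left(-25727 + 18087\right) + \frac{11384}{17167} = -7640 + \frac{11384}{17167} = - \frac{131144496}{17167}$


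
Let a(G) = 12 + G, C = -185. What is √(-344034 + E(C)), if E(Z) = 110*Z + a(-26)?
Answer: I*√364398 ≈ 603.65*I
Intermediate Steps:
E(Z) = -14 + 110*Z (E(Z) = 110*Z + (12 - 26) = 110*Z - 14 = -14 + 110*Z)
√(-344034 + E(C)) = √(-344034 + (-14 + 110*(-185))) = √(-344034 + (-14 - 20350)) = √(-344034 - 20364) = √(-364398) = I*√364398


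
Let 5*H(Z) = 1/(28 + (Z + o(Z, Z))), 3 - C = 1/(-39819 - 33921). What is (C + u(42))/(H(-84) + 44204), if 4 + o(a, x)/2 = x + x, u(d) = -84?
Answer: -597293900/325960292313 ≈ -0.0018324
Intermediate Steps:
o(a, x) = -8 + 4*x (o(a, x) = -8 + 2*(x + x) = -8 + 2*(2*x) = -8 + 4*x)
C = 221221/73740 (C = 3 - 1/(-39819 - 33921) = 3 - 1/(-73740) = 3 - 1*(-1/73740) = 3 + 1/73740 = 221221/73740 ≈ 3.0000)
H(Z) = 1/(5*(20 + 5*Z)) (H(Z) = 1/(5*(28 + (Z + (-8 + 4*Z)))) = 1/(5*(28 + (-8 + 5*Z))) = 1/(5*(20 + 5*Z)))
(C + u(42))/(H(-84) + 44204) = (221221/73740 - 84)/(1/(25*(4 - 84)) + 44204) = -5972939/(73740*((1/25)/(-80) + 44204)) = -5972939/(73740*((1/25)*(-1/80) + 44204)) = -5972939/(73740*(-1/2000 + 44204)) = -5972939/(73740*88407999/2000) = -5972939/73740*2000/88407999 = -597293900/325960292313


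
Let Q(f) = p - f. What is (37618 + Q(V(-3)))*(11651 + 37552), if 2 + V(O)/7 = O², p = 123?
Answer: 1854559476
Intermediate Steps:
V(O) = -14 + 7*O²
Q(f) = 123 - f
(37618 + Q(V(-3)))*(11651 + 37552) = (37618 + (123 - (-14 + 7*(-3)²)))*(11651 + 37552) = (37618 + (123 - (-14 + 7*9)))*49203 = (37618 + (123 - (-14 + 63)))*49203 = (37618 + (123 - 1*49))*49203 = (37618 + (123 - 49))*49203 = (37618 + 74)*49203 = 37692*49203 = 1854559476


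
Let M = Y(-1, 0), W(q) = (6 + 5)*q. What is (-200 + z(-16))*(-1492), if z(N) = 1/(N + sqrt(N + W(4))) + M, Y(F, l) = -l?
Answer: 17014768/57 + 746*sqrt(7)/57 ≈ 2.9854e+5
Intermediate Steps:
W(q) = 11*q
M = 0 (M = -1*0 = 0)
z(N) = 1/(N + sqrt(44 + N)) (z(N) = 1/(N + sqrt(N + 11*4)) + 0 = 1/(N + sqrt(N + 44)) + 0 = 1/(N + sqrt(44 + N)) + 0 = 1/(N + sqrt(44 + N)))
(-200 + z(-16))*(-1492) = (-200 + 1/(-16 + sqrt(44 - 16)))*(-1492) = (-200 + 1/(-16 + sqrt(28)))*(-1492) = (-200 + 1/(-16 + 2*sqrt(7)))*(-1492) = 298400 - 1492/(-16 + 2*sqrt(7))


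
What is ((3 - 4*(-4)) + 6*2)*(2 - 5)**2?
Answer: 279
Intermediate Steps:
((3 - 4*(-4)) + 6*2)*(2 - 5)**2 = ((3 + 16) + 12)*(-3)**2 = (19 + 12)*9 = 31*9 = 279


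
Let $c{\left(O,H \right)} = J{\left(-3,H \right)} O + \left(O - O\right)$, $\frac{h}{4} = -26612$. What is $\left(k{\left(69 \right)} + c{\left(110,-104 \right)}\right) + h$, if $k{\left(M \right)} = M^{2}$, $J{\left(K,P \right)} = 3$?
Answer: $-101357$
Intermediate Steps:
$h = -106448$ ($h = 4 \left(-26612\right) = -106448$)
$c{\left(O,H \right)} = 3 O$ ($c{\left(O,H \right)} = 3 O + \left(O - O\right) = 3 O + 0 = 3 O$)
$\left(k{\left(69 \right)} + c{\left(110,-104 \right)}\right) + h = \left(69^{2} + 3 \cdot 110\right) - 106448 = \left(4761 + 330\right) - 106448 = 5091 - 106448 = -101357$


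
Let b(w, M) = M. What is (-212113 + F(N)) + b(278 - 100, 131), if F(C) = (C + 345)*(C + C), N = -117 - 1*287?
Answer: -164310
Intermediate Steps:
N = -404 (N = -117 - 287 = -404)
F(C) = 2*C*(345 + C) (F(C) = (345 + C)*(2*C) = 2*C*(345 + C))
(-212113 + F(N)) + b(278 - 100, 131) = (-212113 + 2*(-404)*(345 - 404)) + 131 = (-212113 + 2*(-404)*(-59)) + 131 = (-212113 + 47672) + 131 = -164441 + 131 = -164310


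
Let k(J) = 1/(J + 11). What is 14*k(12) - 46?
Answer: -1044/23 ≈ -45.391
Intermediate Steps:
k(J) = 1/(11 + J)
14*k(12) - 46 = 14/(11 + 12) - 46 = 14/23 - 46 = -1044/23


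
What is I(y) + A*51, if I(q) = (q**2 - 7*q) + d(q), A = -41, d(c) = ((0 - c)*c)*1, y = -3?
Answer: -2070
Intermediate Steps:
d(c) = -c**2 (d(c) = ((-c)*c)*1 = -c**2*1 = -c**2)
I(q) = -7*q (I(q) = (q**2 - 7*q) - q**2 = -7*q)
I(y) + A*51 = -7*(-3) - 41*51 = 21 - 2091 = -2070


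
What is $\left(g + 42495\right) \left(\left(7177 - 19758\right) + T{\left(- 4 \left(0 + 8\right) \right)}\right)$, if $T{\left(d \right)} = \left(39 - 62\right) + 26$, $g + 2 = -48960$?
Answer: $81341926$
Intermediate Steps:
$g = -48962$ ($g = -2 - 48960 = -48962$)
$T{\left(d \right)} = 3$ ($T{\left(d \right)} = -23 + 26 = 3$)
$\left(g + 42495\right) \left(\left(7177 - 19758\right) + T{\left(- 4 \left(0 + 8\right) \right)}\right) = \left(-48962 + 42495\right) \left(\left(7177 - 19758\right) + 3\right) = - 6467 \left(-12581 + 3\right) = \left(-6467\right) \left(-12578\right) = 81341926$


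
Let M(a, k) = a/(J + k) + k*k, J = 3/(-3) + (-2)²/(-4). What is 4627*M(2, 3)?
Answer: 50897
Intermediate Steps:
J = -2 (J = 3*(-⅓) + 4*(-¼) = -1 - 1 = -2)
M(a, k) = k² + a/(-2 + k) (M(a, k) = a/(-2 + k) + k*k = a/(-2 + k) + k² = k² + a/(-2 + k))
4627*M(2, 3) = 4627*((2 + 3³ - 2*3²)/(-2 + 3)) = 4627*((2 + 27 - 2*9)/1) = 4627*(1*(2 + 27 - 18)) = 4627*(1*11) = 4627*11 = 50897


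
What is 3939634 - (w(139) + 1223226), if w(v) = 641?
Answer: 2715767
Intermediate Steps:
3939634 - (w(139) + 1223226) = 3939634 - (641 + 1223226) = 3939634 - 1*1223867 = 3939634 - 1223867 = 2715767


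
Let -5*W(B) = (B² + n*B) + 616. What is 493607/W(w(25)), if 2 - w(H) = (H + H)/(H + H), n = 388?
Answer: -493607/201 ≈ -2455.8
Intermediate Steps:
w(H) = 1 (w(H) = 2 - (H + H)/(H + H) = 2 - 2*H/(2*H) = 2 - 2*H*1/(2*H) = 2 - 1*1 = 2 - 1 = 1)
W(B) = -616/5 - 388*B/5 - B²/5 (W(B) = -((B² + 388*B) + 616)/5 = -(616 + B² + 388*B)/5 = -616/5 - 388*B/5 - B²/5)
493607/W(w(25)) = 493607/(-616/5 - 388/5*1 - ⅕*1²) = 493607/(-616/5 - 388/5 - ⅕*1) = 493607/(-616/5 - 388/5 - ⅕) = 493607/(-201) = 493607*(-1/201) = -493607/201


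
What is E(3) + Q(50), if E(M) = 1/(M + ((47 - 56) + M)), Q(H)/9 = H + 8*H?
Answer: 12149/3 ≈ 4049.7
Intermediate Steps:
Q(H) = 81*H (Q(H) = 9*(H + 8*H) = 9*(9*H) = 81*H)
E(M) = 1/(-9 + 2*M) (E(M) = 1/(M + (-9 + M)) = 1/(-9 + 2*M))
E(3) + Q(50) = 1/(-9 + 2*3) + 81*50 = 1/(-9 + 6) + 4050 = 1/(-3) + 4050 = -1/3 + 4050 = 12149/3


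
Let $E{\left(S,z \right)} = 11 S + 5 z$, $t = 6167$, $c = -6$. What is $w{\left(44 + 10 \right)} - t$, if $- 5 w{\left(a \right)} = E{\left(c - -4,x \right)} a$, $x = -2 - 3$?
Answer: $- \frac{28297}{5} \approx -5659.4$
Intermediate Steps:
$x = -5$
$E{\left(S,z \right)} = 5 z + 11 S$
$w{\left(a \right)} = \frac{47 a}{5}$ ($w{\left(a \right)} = - \frac{\left(5 \left(-5\right) + 11 \left(-6 - -4\right)\right) a}{5} = - \frac{\left(-25 + 11 \left(-6 + 4\right)\right) a}{5} = - \frac{\left(-25 + 11 \left(-2\right)\right) a}{5} = - \frac{\left(-25 - 22\right) a}{5} = - \frac{\left(-47\right) a}{5} = \frac{47 a}{5}$)
$w{\left(44 + 10 \right)} - t = \frac{47 \left(44 + 10\right)}{5} - 6167 = \frac{47}{5} \cdot 54 - 6167 = \frac{2538}{5} - 6167 = - \frac{28297}{5}$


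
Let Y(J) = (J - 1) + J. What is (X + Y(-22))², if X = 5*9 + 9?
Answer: 81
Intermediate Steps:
Y(J) = -1 + 2*J (Y(J) = (-1 + J) + J = -1 + 2*J)
X = 54 (X = 45 + 9 = 54)
(X + Y(-22))² = (54 + (-1 + 2*(-22)))² = (54 + (-1 - 44))² = (54 - 45)² = 9² = 81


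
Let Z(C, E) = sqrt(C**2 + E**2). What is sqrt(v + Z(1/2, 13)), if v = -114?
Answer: sqrt(-456 + 2*sqrt(677))/2 ≈ 10.049*I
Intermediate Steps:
sqrt(v + Z(1/2, 13)) = sqrt(-114 + sqrt((1/2)**2 + 13**2)) = sqrt(-114 + sqrt((1/2)**2 + 169)) = sqrt(-114 + sqrt(1/4 + 169)) = sqrt(-114 + sqrt(677/4)) = sqrt(-114 + sqrt(677)/2)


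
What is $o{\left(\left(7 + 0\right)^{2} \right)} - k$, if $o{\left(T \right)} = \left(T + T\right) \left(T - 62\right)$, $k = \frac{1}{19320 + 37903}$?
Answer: $- \frac{72902103}{57223} \approx -1274.0$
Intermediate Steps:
$k = \frac{1}{57223} \approx 1.7475 \cdot 10^{-5}$
$o{\left(T \right)} = 2 T \left(-62 + T\right)$
$o{\left(\left(7 + 0\right)^{2} \right)} - k = 2 \left(7 + 0\right)^{2} \left(-62 + \left(7 + 0\right)^{2}\right) - \frac{1}{57223} = 2 \cdot 7^{2} \left(-62 + 7^{2}\right) - \frac{1}{57223} = 2 \cdot 49 \left(-62 + 49\right) - \frac{1}{57223} = 2 \cdot 49 \left(-13\right) - \frac{1}{57223} = -1274 - \frac{1}{57223} = - \frac{72902103}{57223}$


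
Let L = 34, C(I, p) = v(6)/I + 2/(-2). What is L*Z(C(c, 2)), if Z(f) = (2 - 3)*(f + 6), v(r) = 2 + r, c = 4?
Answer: -238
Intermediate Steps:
C(I, p) = -1 + 8/I (C(I, p) = (2 + 6)/I + 2/(-2) = 8/I + 2*(-1/2) = 8/I - 1 = -1 + 8/I)
Z(f) = -6 - f (Z(f) = -(6 + f) = -6 - f)
L*Z(C(c, 2)) = 34*(-6 - (8 - 1*4)/4) = 34*(-6 - (8 - 4)/4) = 34*(-6 - 4/4) = 34*(-6 - 1*1) = 34*(-6 - 1) = 34*(-7) = -238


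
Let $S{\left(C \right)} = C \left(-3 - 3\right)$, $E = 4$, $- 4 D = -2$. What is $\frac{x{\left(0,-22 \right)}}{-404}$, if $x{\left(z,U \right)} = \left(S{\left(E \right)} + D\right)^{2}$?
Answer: $- \frac{2209}{1616} \approx -1.367$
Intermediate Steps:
$D = \frac{1}{2}$ ($D = \left(- \frac{1}{4}\right) \left(-2\right) = \frac{1}{2} \approx 0.5$)
$S{\left(C \right)} = - 6 C$ ($S{\left(C \right)} = C \left(-6\right) = - 6 C$)
$x{\left(z,U \right)} = \frac{2209}{4}$ ($x{\left(z,U \right)} = \left(\left(-6\right) 4 + \frac{1}{2}\right)^{2} = \left(-24 + \frac{1}{2}\right)^{2} = \left(- \frac{47}{2}\right)^{2} = \frac{2209}{4}$)
$\frac{x{\left(0,-22 \right)}}{-404} = \frac{2209}{4 \left(-404\right)} = \frac{2209}{4} \left(- \frac{1}{404}\right) = - \frac{2209}{1616}$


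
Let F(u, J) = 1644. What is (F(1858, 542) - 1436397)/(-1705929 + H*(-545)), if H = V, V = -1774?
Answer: 1434753/739099 ≈ 1.9412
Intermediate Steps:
H = -1774
(F(1858, 542) - 1436397)/(-1705929 + H*(-545)) = (1644 - 1436397)/(-1705929 - 1774*(-545)) = -1434753/(-1705929 + 966830) = -1434753/(-739099) = -1434753*(-1/739099) = 1434753/739099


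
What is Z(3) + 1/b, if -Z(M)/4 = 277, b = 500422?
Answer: -554467575/500422 ≈ -1108.0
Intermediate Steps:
Z(M) = -1108 (Z(M) = -4*277 = -1108)
Z(3) + 1/b = -1108 + 1/500422 = -554467575/500422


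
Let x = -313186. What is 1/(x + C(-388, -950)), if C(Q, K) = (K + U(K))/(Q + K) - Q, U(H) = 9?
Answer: -1338/418522783 ≈ -3.1970e-6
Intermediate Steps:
C(Q, K) = -Q + (9 + K)/(K + Q) (C(Q, K) = (K + 9)/(Q + K) - Q = (9 + K)/(K + Q) - Q = -Q + (9 + K)/(K + Q))
1/(x + C(-388, -950)) = 1/(-313186 + (9 - 950 - 1*(-388)**2 - 1*(-950)*(-388))/(-950 - 388)) = 1/(-313186 + (9 - 950 - 1*150544 - 368600)/(-1338)) = 1/(-313186 - (9 - 950 - 150544 - 368600)/1338) = 1/(-313186 - 1/1338*(-520085)) = 1/(-313186 + 520085/1338) = 1/(-418522783/1338) = -1338/418522783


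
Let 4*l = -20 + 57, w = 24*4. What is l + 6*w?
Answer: 2341/4 ≈ 585.25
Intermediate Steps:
w = 96
l = 37/4 (l = (-20 + 57)/4 = (1/4)*37 = 37/4 ≈ 9.2500)
l + 6*w = 37/4 + 6*96 = 37/4 + 576 = 2341/4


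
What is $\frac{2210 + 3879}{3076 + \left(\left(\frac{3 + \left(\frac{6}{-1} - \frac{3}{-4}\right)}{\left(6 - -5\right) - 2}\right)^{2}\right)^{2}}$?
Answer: $\frac{1558784}{787457} \approx 1.9795$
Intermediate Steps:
$\frac{2210 + 3879}{3076 + \left(\left(\frac{3 + \left(\frac{6}{-1} - \frac{3}{-4}\right)}{\left(6 - -5\right) - 2}\right)^{2}\right)^{2}} = \frac{6089}{3076 + \left(\left(\frac{3 + \left(6 \left(-1\right) - - \frac{3}{4}\right)}{\left(6 + 5\right) - 2}\right)^{2}\right)^{2}} = \frac{6089}{3076 + \left(\left(\frac{3 + \left(-6 + \frac{3}{4}\right)}{11 - 2}\right)^{2}\right)^{2}} = \frac{6089}{3076 + \left(\left(\frac{3 - \frac{21}{4}}{9}\right)^{2}\right)^{2}} = \frac{6089}{3076 + \left(\left(\left(- \frac{9}{4}\right) \frac{1}{9}\right)^{2}\right)^{2}} = \frac{6089}{3076 + \left(\left(- \frac{1}{4}\right)^{2}\right)^{2}} = \frac{6089}{3076 + \left(\frac{1}{16}\right)^{2}} = \frac{6089}{3076 + \frac{1}{256}} = \frac{6089}{\frac{787457}{256}} = 6089 \cdot \frac{256}{787457} = \frac{1558784}{787457}$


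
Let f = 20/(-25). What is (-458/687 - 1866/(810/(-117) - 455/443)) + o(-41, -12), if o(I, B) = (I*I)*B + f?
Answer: -2738687632/137355 ≈ -19939.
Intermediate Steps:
f = -⅘ (f = 20*(-1/25) = -⅘ ≈ -0.80000)
o(I, B) = -⅘ + B*I² (o(I, B) = (I*I)*B - ⅘ = I²*B - ⅘ = B*I² - ⅘ = -⅘ + B*I²)
(-458/687 - 1866/(810/(-117) - 455/443)) + o(-41, -12) = (-458/687 - 1866/(810/(-117) - 455/443)) + (-⅘ - 12*(-41)²) = (-458*1/687 - 1866/(810*(-1/117) - 455*1/443)) + (-⅘ - 12*1681) = (-⅔ - 1866/(-90/13 - 455/443)) + (-⅘ - 20172) = (-⅔ - 1866/(-45785/5759)) - 100864/5 = (-⅔ - 1866*(-5759/45785)) - 100864/5 = (-⅔ + 10746294/45785) - 100864/5 = 32147312/137355 - 100864/5 = -2738687632/137355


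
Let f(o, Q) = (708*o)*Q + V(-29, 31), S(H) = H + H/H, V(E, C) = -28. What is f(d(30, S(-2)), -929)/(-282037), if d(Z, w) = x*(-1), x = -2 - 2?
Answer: 2630956/282037 ≈ 9.3284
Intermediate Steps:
x = -4
S(H) = 1 + H (S(H) = H + 1 = 1 + H)
d(Z, w) = 4 (d(Z, w) = -4*(-1) = 4)
f(o, Q) = -28 + 708*Q*o (f(o, Q) = (708*o)*Q - 28 = 708*Q*o - 28 = -28 + 708*Q*o)
f(d(30, S(-2)), -929)/(-282037) = (-28 + 708*(-929)*4)/(-282037) = (-28 - 2630928)*(-1/282037) = -2630956*(-1/282037) = 2630956/282037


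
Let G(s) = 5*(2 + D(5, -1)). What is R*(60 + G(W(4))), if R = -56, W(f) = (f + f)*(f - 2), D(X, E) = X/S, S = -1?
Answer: -2520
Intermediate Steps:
D(X, E) = -X (D(X, E) = X/(-1) = X*(-1) = -X)
W(f) = 2*f*(-2 + f) (W(f) = (2*f)*(-2 + f) = 2*f*(-2 + f))
G(s) = -15 (G(s) = 5*(2 - 1*5) = 5*(2 - 5) = 5*(-3) = -15)
R*(60 + G(W(4))) = -56*(60 - 15) = -56*45 = -2520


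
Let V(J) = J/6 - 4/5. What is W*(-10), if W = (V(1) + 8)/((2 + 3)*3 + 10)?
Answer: -221/75 ≈ -2.9467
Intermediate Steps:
V(J) = -4/5 + J/6 (V(J) = J*(1/6) - 4*1/5 = J/6 - 4/5 = -4/5 + J/6)
W = 221/750 (W = ((-4/5 + (1/6)*1) + 8)/((2 + 3)*3 + 10) = ((-4/5 + 1/6) + 8)/(5*3 + 10) = (-19/30 + 8)/(15 + 10) = (221/30)/25 = (221/30)*(1/25) = 221/750 ≈ 0.29467)
W*(-10) = (221/750)*(-10) = -221/75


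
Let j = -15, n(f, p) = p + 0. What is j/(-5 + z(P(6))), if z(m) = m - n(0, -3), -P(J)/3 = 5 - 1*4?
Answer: 3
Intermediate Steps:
P(J) = -3 (P(J) = -3*(5 - 1*4) = -3*(5 - 4) = -3*1 = -3)
n(f, p) = p
z(m) = 3 + m (z(m) = m - 1*(-3) = m + 3 = 3 + m)
j/(-5 + z(P(6))) = -15/(-5 + (3 - 3)) = -15/(-5 + 0) = -15/(-5) = -15*(-1/5) = 3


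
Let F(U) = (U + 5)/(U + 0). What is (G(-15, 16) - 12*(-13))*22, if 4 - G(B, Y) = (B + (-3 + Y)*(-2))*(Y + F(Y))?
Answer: 153087/8 ≈ 19136.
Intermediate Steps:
F(U) = (5 + U)/U
G(B, Y) = 4 - (Y + (5 + Y)/Y)*(6 + B - 2*Y) (G(B, Y) = 4 - (B + (-3 + Y)*(-2))*(Y + (5 + Y)/Y) = 4 - (B + (6 - 2*Y))*(Y + (5 + Y)/Y) = 4 - (6 + B - 2*Y)*(Y + (5 + Y)/Y) = 4 - (Y + (5 + Y)/Y)*(6 + B - 2*Y))
(G(-15, 16) - 12*(-13))*22 = ((8 - 1*(-15) - 30/16 - 4*16 + 2*16**2 - 1*(-15)*16 - 5*(-15)/16) - 12*(-13))*22 = ((8 + 15 - 30*1/16 - 64 + 2*256 + 240 - 5*(-15)*1/16) + 156)*22 = ((8 + 15 - 15/8 - 64 + 512 + 240 + 75/16) + 156)*22 = (11421/16 + 156)*22 = (13917/16)*22 = 153087/8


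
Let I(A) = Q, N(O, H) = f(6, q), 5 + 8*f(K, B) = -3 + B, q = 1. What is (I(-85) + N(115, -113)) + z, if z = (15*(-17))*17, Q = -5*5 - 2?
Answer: -34903/8 ≈ -4362.9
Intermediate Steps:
f(K, B) = -1 + B/8 (f(K, B) = -5/8 + (-3 + B)/8 = -5/8 + (-3/8 + B/8) = -1 + B/8)
N(O, H) = -7/8 (N(O, H) = -1 + (⅛)*1 = -1 + ⅛ = -7/8)
Q = -27 (Q = -25 - 2 = -27)
I(A) = -27
z = -4335 (z = -255*17 = -4335)
(I(-85) + N(115, -113)) + z = (-27 - 7/8) - 4335 = -223/8 - 4335 = -34903/8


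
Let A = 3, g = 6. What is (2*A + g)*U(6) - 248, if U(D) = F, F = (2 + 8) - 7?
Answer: -212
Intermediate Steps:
F = 3 (F = 10 - 7 = 3)
U(D) = 3
(2*A + g)*U(6) - 248 = (2*3 + 6)*3 - 248 = (6 + 6)*3 - 248 = 12*3 - 248 = 36 - 248 = -212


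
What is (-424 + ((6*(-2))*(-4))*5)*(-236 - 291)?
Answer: 96968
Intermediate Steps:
(-424 + ((6*(-2))*(-4))*5)*(-236 - 291) = (-424 - 12*(-4)*5)*(-527) = (-424 + 48*5)*(-527) = (-424 + 240)*(-527) = -184*(-527) = 96968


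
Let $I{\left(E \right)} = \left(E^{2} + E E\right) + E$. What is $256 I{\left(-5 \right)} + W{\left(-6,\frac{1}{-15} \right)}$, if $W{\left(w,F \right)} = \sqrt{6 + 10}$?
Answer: $11524$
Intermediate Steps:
$W{\left(w,F \right)} = 4$ ($W{\left(w,F \right)} = \sqrt{16} = 4$)
$I{\left(E \right)} = E + 2 E^{2}$ ($I{\left(E \right)} = \left(E^{2} + E^{2}\right) + E = 2 E^{2} + E = E + 2 E^{2}$)
$256 I{\left(-5 \right)} + W{\left(-6,\frac{1}{-15} \right)} = 256 \left(- 5 \left(1 + 2 \left(-5\right)\right)\right) + 4 = 256 \left(- 5 \left(1 - 10\right)\right) + 4 = 256 \left(\left(-5\right) \left(-9\right)\right) + 4 = 256 \cdot 45 + 4 = 11520 + 4 = 11524$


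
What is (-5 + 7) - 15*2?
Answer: -28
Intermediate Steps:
(-5 + 7) - 15*2 = 2 - 30 = -28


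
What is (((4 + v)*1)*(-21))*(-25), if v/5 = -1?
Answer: -525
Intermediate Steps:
v = -5 (v = 5*(-1) = -5)
(((4 + v)*1)*(-21))*(-25) = (((4 - 5)*1)*(-21))*(-25) = (-1*1*(-21))*(-25) = -1*(-21)*(-25) = 21*(-25) = -525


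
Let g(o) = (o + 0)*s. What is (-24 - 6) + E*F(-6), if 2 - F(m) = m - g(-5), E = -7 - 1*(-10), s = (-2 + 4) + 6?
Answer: -126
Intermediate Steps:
s = 8 (s = 2 + 6 = 8)
E = 3 (E = -7 + 10 = 3)
g(o) = 8*o (g(o) = (o + 0)*8 = o*8 = 8*o)
F(m) = -38 - m (F(m) = 2 - (m - 8*(-5)) = 2 - (m - 1*(-40)) = 2 - (m + 40) = 2 - (40 + m) = 2 + (-40 - m) = -38 - m)
(-24 - 6) + E*F(-6) = (-24 - 6) + 3*(-38 - 1*(-6)) = -30 + 3*(-38 + 6) = -30 + 3*(-32) = -30 - 96 = -126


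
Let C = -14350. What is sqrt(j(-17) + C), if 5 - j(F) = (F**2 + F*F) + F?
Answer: I*sqrt(14906) ≈ 122.09*I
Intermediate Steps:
j(F) = 5 - F - 2*F**2 (j(F) = 5 - ((F**2 + F*F) + F) = 5 - ((F**2 + F**2) + F) = 5 - (2*F**2 + F) = 5 - (F + 2*F**2) = 5 + (-F - 2*F**2) = 5 - F - 2*F**2)
sqrt(j(-17) + C) = sqrt((5 - 1*(-17) - 2*(-17)**2) - 14350) = sqrt((5 + 17 - 2*289) - 14350) = sqrt((5 + 17 - 578) - 14350) = sqrt(-556 - 14350) = sqrt(-14906) = I*sqrt(14906)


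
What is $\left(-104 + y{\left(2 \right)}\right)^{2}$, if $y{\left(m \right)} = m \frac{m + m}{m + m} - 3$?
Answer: $11025$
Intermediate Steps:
$y{\left(m \right)} = -3 + m$ ($y{\left(m \right)} = m \frac{2 m}{2 m} - 3 = m 2 m \frac{1}{2 m} - 3 = m 1 - 3 = m - 3 = -3 + m$)
$\left(-104 + y{\left(2 \right)}\right)^{2} = \left(-104 + \left(-3 + 2\right)\right)^{2} = \left(-104 - 1\right)^{2} = \left(-105\right)^{2} = 11025$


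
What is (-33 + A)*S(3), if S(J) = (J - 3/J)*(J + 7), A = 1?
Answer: -640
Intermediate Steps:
S(J) = (7 + J)*(J - 3/J) (S(J) = (J - 3/J)*(7 + J) = (7 + J)*(J - 3/J))
(-33 + A)*S(3) = (-33 + 1)*(-3 + 3**2 - 21/3 + 7*3) = -32*(-3 + 9 - 21*1/3 + 21) = -32*(-3 + 9 - 7 + 21) = -32*20 = -640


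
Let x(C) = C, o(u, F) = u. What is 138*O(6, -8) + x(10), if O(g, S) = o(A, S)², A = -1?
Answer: 148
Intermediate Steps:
O(g, S) = 1 (O(g, S) = (-1)² = 1)
138*O(6, -8) + x(10) = 138*1 + 10 = 138 + 10 = 148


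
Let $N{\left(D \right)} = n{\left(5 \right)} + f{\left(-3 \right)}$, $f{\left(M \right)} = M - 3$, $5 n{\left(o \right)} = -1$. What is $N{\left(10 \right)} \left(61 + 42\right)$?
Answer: $- \frac{3193}{5} \approx -638.6$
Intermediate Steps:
$n{\left(o \right)} = - \frac{1}{5}$ ($n{\left(o \right)} = \frac{1}{5} \left(-1\right) = - \frac{1}{5}$)
$f{\left(M \right)} = -3 + M$
$N{\left(D \right)} = - \frac{31}{5}$ ($N{\left(D \right)} = - \frac{1}{5} - 6 = - \frac{31}{5}$)
$N{\left(10 \right)} \left(61 + 42\right) = - \frac{31 \left(61 + 42\right)}{5} = \left(- \frac{31}{5}\right) 103 = - \frac{3193}{5}$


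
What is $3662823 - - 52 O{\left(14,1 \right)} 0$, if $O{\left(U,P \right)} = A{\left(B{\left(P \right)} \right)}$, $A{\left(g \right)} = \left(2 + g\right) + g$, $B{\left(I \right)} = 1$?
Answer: $3662823$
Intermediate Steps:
$A{\left(g \right)} = 2 + 2 g$
$O{\left(U,P \right)} = 4$ ($O{\left(U,P \right)} = 2 + 2 \cdot 1 = 2 + 2 = 4$)
$3662823 - - 52 O{\left(14,1 \right)} 0 = 3662823 - \left(-52\right) 4 \cdot 0 = 3662823 - \left(-208\right) 0 = 3662823 - 0 = 3662823 + 0 = 3662823$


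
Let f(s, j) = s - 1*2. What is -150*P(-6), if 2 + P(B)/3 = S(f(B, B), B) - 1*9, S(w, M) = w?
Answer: 8550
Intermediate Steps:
f(s, j) = -2 + s (f(s, j) = s - 2 = -2 + s)
P(B) = -39 + 3*B (P(B) = -6 + 3*((-2 + B) - 1*9) = -6 + 3*((-2 + B) - 9) = -6 + 3*(-11 + B) = -6 + (-33 + 3*B) = -39 + 3*B)
-150*P(-6) = -150*(-39 + 3*(-6)) = -150*(-39 - 18) = -150*(-57) = 8550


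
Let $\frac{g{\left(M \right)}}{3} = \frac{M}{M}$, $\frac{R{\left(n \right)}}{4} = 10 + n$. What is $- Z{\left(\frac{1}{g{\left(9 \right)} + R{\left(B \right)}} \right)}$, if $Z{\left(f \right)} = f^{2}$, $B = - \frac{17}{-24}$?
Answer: $- \frac{36}{75625} \approx -0.00047603$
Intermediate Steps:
$B = \frac{17}{24}$ ($B = \left(-17\right) \left(- \frac{1}{24}\right) = \frac{17}{24} \approx 0.70833$)
$R{\left(n \right)} = 40 + 4 n$ ($R{\left(n \right)} = 4 \left(10 + n\right) = 40 + 4 n$)
$g{\left(M \right)} = 3$ ($g{\left(M \right)} = 3 \frac{M}{M} = 3 \cdot 1 = 3$)
$- Z{\left(\frac{1}{g{\left(9 \right)} + R{\left(B \right)}} \right)} = - \left(\frac{1}{3 + \left(40 + 4 \cdot \frac{17}{24}\right)}\right)^{2} = - \left(\frac{1}{3 + \left(40 + \frac{17}{6}\right)}\right)^{2} = - \left(\frac{1}{3 + \frac{257}{6}}\right)^{2} = - \left(\frac{1}{\frac{275}{6}}\right)^{2} = - \left(\frac{6}{275}\right)^{2} = \left(-1\right) \frac{36}{75625} = - \frac{36}{75625}$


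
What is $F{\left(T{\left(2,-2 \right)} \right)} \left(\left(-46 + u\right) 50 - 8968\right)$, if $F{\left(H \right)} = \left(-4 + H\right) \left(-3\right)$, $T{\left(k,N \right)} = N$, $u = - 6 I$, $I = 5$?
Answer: $-229824$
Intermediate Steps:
$u = -30$ ($u = \left(-6\right) 5 = -30$)
$F{\left(H \right)} = 12 - 3 H$
$F{\left(T{\left(2,-2 \right)} \right)} \left(\left(-46 + u\right) 50 - 8968\right) = \left(12 - -6\right) \left(\left(-46 - 30\right) 50 - 8968\right) = \left(12 + 6\right) \left(\left(-76\right) 50 - 8968\right) = 18 \left(-3800 - 8968\right) = 18 \left(-12768\right) = -229824$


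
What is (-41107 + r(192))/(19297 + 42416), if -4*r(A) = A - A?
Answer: -41107/61713 ≈ -0.66610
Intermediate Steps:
r(A) = 0 (r(A) = -(A - A)/4 = -1/4*0 = 0)
(-41107 + r(192))/(19297 + 42416) = (-41107 + 0)/(19297 + 42416) = -41107/61713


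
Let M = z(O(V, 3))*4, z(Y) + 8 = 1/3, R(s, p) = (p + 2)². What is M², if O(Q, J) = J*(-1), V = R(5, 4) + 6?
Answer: 8464/9 ≈ 940.44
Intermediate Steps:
R(s, p) = (2 + p)²
V = 42 (V = (2 + 4)² + 6 = 6² + 6 = 36 + 6 = 42)
O(Q, J) = -J
z(Y) = -23/3 (z(Y) = -8 + 1/3 = -8 + ⅓ = -23/3)
M = -92/3 (M = -23/3*4 = -92/3 ≈ -30.667)
M² = (-92/3)² = 8464/9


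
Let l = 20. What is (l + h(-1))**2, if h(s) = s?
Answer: 361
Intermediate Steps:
(l + h(-1))**2 = (20 - 1)**2 = 19**2 = 361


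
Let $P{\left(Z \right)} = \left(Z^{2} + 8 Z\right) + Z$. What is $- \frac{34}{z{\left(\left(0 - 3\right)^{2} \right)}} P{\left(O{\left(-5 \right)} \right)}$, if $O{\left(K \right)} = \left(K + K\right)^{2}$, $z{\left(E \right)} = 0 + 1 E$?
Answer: $- \frac{370600}{9} \approx -41178.0$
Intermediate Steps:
$z{\left(E \right)} = E$ ($z{\left(E \right)} = 0 + E = E$)
$O{\left(K \right)} = 4 K^{2}$ ($O{\left(K \right)} = \left(2 K\right)^{2} = 4 K^{2}$)
$P{\left(Z \right)} = Z^{2} + 9 Z$
$- \frac{34}{z{\left(\left(0 - 3\right)^{2} \right)}} P{\left(O{\left(-5 \right)} \right)} = - \frac{34}{\left(0 - 3\right)^{2}} \cdot 4 \left(-5\right)^{2} \left(9 + 4 \left(-5\right)^{2}\right) = - \frac{34}{\left(-3\right)^{2}} \cdot 4 \cdot 25 \left(9 + 4 \cdot 25\right) = - \frac{34}{9} \cdot 100 \left(9 + 100\right) = \left(-34\right) \frac{1}{9} \cdot 100 \cdot 109 = \left(- \frac{34}{9}\right) 10900 = - \frac{370600}{9}$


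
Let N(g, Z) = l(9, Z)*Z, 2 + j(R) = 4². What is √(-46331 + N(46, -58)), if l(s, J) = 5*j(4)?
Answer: 3*I*√5599 ≈ 224.48*I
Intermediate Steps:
j(R) = 14 (j(R) = -2 + 4² = -2 + 16 = 14)
l(s, J) = 70 (l(s, J) = 5*14 = 70)
N(g, Z) = 70*Z
√(-46331 + N(46, -58)) = √(-46331 + 70*(-58)) = √(-46331 - 4060) = √(-50391) = 3*I*√5599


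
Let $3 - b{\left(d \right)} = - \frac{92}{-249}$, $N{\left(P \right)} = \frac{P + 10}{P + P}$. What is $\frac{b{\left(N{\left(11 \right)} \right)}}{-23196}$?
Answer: $- \frac{655}{5775804} \approx -0.0001134$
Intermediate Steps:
$N{\left(P \right)} = \frac{10 + P}{2 P}$
$b{\left(d \right)} = \frac{655}{249}$ ($b{\left(d \right)} = 3 - - \frac{92}{-249} = 3 - \left(-92\right) \left(- \frac{1}{249}\right) = 3 - \frac{92}{249} = \frac{655}{249}$)
$\frac{b{\left(N{\left(11 \right)} \right)}}{-23196} = \frac{655}{249 \left(-23196\right)} = \frac{655}{249} \left(- \frac{1}{23196}\right) = - \frac{655}{5775804}$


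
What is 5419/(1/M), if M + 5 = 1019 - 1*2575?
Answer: -8459059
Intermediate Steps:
M = -1561 (M = -5 + (1019 - 1*2575) = -5 + (1019 - 2575) = -5 - 1556 = -1561)
5419/(1/M) = 5419/(1/(-1561)) = 5419/(-1/1561) = 5419*(-1561) = -8459059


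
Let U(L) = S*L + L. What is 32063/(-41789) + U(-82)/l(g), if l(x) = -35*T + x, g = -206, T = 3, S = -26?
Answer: -95639043/12996379 ≈ -7.3589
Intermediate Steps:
l(x) = -105 + x (l(x) = -35*3 + x = -105 + x)
U(L) = -25*L (U(L) = -26*L + L = -25*L)
32063/(-41789) + U(-82)/l(g) = 32063/(-41789) + (-25*(-82))/(-105 - 206) = 32063*(-1/41789) + 2050/(-311) = -32063/41789 + 2050*(-1/311) = -32063/41789 - 2050/311 = -95639043/12996379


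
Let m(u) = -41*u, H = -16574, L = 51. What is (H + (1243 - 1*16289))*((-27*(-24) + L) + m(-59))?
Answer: -98591160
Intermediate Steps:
(H + (1243 - 1*16289))*((-27*(-24) + L) + m(-59)) = (-16574 + (1243 - 1*16289))*((-27*(-24) + 51) - 41*(-59)) = (-16574 + (1243 - 16289))*((648 + 51) + 2419) = (-16574 - 15046)*(699 + 2419) = -31620*3118 = -98591160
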